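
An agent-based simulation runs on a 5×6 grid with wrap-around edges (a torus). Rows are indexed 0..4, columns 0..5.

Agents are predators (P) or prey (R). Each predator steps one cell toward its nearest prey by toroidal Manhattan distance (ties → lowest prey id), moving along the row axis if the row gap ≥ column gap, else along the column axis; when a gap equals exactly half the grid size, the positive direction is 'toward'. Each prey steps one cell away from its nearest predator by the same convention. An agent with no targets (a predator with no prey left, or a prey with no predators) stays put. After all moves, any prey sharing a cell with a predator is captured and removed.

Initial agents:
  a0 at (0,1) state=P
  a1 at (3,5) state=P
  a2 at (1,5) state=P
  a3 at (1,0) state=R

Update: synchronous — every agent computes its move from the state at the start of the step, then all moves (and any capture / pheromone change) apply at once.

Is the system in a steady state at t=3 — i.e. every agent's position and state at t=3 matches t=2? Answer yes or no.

t=1: a0@(1,1):P a1@(2,5):P a2@(1,0):P
t=2: (unchanged — steady state)

yes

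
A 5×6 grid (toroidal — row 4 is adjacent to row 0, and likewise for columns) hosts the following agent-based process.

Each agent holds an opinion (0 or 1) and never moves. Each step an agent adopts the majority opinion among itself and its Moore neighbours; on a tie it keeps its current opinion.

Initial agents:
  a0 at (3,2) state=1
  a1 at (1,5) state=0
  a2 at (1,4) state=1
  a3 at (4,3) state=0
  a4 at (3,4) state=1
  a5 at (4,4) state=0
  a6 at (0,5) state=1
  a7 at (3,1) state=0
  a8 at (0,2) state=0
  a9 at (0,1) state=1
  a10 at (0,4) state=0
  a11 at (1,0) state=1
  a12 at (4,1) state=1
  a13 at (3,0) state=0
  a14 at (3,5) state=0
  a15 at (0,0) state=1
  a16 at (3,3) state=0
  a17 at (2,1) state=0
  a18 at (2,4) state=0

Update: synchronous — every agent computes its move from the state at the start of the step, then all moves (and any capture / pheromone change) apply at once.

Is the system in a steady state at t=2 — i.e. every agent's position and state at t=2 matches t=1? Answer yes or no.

no

t=1: a0@(3,2):0 a1@(1,5):1 a2@(1,4):0 a3@(4,3):0 a4@(3,4):0 a5@(4,4):0 a6@(0,5):1 a7@(3,1):0 a8@(0,2):0 a9@(0,1):1 a10@(0,4):0 a11@(1,0):1 a12@(4,1):1 a13@(3,0):0 a14@(3,5):0 a15@(0,0):1 a16@(3,3):0 a17@(2,1):0 a18@(2,4):0
t=2: a0@(3,2):0 a1@(1,5):1 a2@(1,4):0 a3@(4,3):0 a4@(3,4):0 a5@(4,4):0 a6@(0,5):1 a7@(3,1):0 a8@(0,2):0 a9@(0,1):1 a10@(0,4):0 a11@(1,0):1 a12@(4,1):0 a13@(3,0):0 a14@(3,5):0 a15@(0,0):1 a16@(3,3):0 a17@(2,1):0 a18@(2,4):0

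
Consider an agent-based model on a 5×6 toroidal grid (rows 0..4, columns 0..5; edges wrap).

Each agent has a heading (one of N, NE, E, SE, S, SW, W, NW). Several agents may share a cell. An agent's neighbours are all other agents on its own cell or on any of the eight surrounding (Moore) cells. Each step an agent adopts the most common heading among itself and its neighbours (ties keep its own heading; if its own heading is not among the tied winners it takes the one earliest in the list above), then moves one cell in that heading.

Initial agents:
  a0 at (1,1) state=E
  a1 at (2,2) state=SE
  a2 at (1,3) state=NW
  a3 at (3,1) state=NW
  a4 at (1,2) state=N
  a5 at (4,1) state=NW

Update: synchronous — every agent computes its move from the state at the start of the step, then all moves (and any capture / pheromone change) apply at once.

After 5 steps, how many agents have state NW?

6

t=1: a0@(1,2):E a1@(1,1):NW a2@(0,2):NW a3@(2,0):NW a4@(0,2):N a5@(3,0):NW
t=2: a0@(0,1):NW a1@(0,0):NW a2@(4,1):NW a3@(1,5):NW a4@(4,1):NW a5@(2,5):NW
t=3: a0@(4,0):NW a1@(4,5):NW a2@(3,0):NW a3@(0,4):NW a4@(3,0):NW a5@(1,4):NW
t=4: a0@(3,5):NW a1@(3,4):NW a2@(2,5):NW a3@(4,3):NW a4@(2,5):NW a5@(0,3):NW
t=5: a0@(2,4):NW a1@(2,3):NW a2@(1,4):NW a3@(3,2):NW a4@(1,4):NW a5@(4,2):NW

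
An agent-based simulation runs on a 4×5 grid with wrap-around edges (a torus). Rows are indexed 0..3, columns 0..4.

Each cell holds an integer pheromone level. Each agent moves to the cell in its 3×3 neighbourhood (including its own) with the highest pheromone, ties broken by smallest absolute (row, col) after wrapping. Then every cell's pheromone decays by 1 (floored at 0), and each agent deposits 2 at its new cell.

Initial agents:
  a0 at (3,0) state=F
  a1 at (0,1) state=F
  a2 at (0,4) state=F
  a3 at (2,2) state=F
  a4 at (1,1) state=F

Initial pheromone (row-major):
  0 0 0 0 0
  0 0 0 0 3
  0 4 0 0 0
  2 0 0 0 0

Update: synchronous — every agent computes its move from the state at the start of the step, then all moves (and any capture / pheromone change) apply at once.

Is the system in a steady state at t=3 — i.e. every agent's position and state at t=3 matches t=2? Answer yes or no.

t=1: a0@(2,1) a1@(3,0) a2@(1,4) a3@(2,1) a4@(2,1) | pheromone: 0 0 0 0 0 / 0 0 0 0 4 / 0 9 0 0 0 / 3 0 0 0 0
t=2: a0@(2,1) a1@(2,1) a2@(1,4) a3@(2,1) a4@(2,1) | pheromone: 0 0 0 0 0 / 0 0 0 0 5 / 0 16 0 0 0 / 2 0 0 0 0
t=3: a0@(2,1) a1@(2,1) a2@(1,4) a3@(2,1) a4@(2,1) | pheromone: 0 0 0 0 0 / 0 0 0 0 6 / 0 23 0 0 0 / 1 0 0 0 0

yes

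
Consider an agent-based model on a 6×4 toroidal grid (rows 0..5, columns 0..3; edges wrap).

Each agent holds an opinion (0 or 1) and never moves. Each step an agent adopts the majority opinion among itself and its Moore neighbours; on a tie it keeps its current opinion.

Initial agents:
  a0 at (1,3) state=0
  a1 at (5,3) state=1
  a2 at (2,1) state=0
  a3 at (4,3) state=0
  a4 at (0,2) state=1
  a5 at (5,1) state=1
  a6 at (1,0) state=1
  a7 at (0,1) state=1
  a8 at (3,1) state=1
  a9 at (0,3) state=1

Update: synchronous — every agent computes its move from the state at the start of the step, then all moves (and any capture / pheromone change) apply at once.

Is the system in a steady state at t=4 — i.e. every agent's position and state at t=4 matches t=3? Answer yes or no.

t=1: a0@(1,3):1 a1@(5,3):1 a2@(2,1):1 a3@(4,3):0 a4@(0,2):1 a5@(5,1):1 a6@(1,0):1 a7@(0,1):1 a8@(3,1):1 a9@(0,3):1
t=2: (unchanged — steady state)

yes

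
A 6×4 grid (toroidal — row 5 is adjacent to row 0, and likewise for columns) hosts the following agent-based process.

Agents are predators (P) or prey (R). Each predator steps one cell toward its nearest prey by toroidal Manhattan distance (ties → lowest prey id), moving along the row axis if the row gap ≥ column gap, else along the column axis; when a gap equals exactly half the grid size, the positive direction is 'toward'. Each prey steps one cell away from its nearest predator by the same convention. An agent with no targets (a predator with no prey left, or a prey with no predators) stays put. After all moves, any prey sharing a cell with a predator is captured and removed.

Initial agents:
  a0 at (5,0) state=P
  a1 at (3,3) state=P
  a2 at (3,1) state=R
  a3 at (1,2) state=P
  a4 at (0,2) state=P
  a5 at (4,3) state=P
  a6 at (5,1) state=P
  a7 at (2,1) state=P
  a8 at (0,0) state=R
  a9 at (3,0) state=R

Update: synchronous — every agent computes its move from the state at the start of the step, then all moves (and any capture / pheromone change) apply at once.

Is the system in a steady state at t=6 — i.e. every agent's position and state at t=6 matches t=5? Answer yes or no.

yes

t=1: a0@(0,0):P a1@(3,0):P a3@(2,2):P a4@(0,3):P a5@(3,3):P a6@(4,1):P a7@(3,1):P a8@(1,0):R
t=2: a0@(1,0):P a1@(2,0):P a3@(2,3):P a4@(1,3):P a5@(2,3):P a6@(5,1):P a7@(2,1):P
t=3: (unchanged — steady state)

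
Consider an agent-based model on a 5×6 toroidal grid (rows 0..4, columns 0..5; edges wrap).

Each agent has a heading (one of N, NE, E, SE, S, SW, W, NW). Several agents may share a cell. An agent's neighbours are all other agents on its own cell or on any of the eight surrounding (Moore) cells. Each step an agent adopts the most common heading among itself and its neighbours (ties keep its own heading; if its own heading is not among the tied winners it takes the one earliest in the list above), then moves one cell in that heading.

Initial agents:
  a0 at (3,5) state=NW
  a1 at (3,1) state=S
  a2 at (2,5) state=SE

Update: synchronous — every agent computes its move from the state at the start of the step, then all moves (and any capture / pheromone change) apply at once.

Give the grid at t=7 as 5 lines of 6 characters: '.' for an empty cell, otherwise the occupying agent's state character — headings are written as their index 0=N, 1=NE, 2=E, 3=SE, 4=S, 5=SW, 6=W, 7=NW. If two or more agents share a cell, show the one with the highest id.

.4....
....7.
......
......
3.....

t=1: a0@(2,4):NW a1@(4,1):S a2@(3,0):SE
t=2: a0@(1,3):NW a1@(0,1):S a2@(4,1):SE
t=3: a0@(0,2):NW a1@(1,1):S a2@(0,2):SE
t=4: a0@(4,1):NW a1@(2,1):S a2@(1,3):SE
t=5: a0@(3,0):NW a1@(3,1):S a2@(2,4):SE
t=6: a0@(2,5):NW a1@(4,1):S a2@(3,5):SE
t=7: a0@(1,4):NW a1@(0,1):S a2@(4,0):SE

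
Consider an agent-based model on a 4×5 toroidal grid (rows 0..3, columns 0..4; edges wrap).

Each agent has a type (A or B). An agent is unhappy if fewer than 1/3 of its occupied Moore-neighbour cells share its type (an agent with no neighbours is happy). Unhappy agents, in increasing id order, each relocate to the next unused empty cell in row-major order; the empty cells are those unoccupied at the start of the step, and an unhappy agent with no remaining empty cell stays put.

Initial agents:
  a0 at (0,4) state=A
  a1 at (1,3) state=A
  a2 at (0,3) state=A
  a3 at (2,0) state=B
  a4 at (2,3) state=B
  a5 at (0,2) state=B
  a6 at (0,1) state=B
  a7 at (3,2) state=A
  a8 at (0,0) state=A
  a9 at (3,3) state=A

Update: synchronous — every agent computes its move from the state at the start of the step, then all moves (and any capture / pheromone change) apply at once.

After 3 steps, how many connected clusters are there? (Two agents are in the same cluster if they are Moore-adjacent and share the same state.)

t=1: a0@(0,4):A a1@(1,3):A a2@(0,3):A a3@(2,0):B a4@(1,0):B a5@(1,1):B a6@(0,1):B a7@(3,2):A a8@(0,0):A a9@(3,3):A
t=2: a0@(0,4):A a1@(1,3):A a2@(0,3):A a3@(2,0):B a4@(1,0):B a5@(1,1):B a6@(0,1):B a7@(3,2):A a8@(0,2):A a9@(3,3):A
t=3: (unchanged — steady state)

2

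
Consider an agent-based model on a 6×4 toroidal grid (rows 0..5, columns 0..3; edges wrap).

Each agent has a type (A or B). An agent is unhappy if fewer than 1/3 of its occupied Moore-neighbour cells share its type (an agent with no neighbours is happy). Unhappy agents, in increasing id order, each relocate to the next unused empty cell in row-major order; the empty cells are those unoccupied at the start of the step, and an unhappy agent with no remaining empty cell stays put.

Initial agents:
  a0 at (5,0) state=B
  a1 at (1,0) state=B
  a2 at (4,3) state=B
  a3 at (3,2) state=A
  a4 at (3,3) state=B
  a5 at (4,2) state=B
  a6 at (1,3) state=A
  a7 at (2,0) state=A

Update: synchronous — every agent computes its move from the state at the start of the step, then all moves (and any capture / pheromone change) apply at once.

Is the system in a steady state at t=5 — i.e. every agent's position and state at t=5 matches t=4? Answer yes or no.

t=1: a0@(5,0):B a1@(0,0):B a2@(4,3):B a3@(0,1):A a4@(3,3):B a5@(4,2):B a6@(1,3):A a7@(2,0):A
t=2: a0@(5,0):B a1@(0,0):B a2@(4,3):B a3@(0,2):A a4@(3,3):B a5@(4,2):B a6@(1,3):A a7@(2,0):A
t=3: (unchanged — steady state)

yes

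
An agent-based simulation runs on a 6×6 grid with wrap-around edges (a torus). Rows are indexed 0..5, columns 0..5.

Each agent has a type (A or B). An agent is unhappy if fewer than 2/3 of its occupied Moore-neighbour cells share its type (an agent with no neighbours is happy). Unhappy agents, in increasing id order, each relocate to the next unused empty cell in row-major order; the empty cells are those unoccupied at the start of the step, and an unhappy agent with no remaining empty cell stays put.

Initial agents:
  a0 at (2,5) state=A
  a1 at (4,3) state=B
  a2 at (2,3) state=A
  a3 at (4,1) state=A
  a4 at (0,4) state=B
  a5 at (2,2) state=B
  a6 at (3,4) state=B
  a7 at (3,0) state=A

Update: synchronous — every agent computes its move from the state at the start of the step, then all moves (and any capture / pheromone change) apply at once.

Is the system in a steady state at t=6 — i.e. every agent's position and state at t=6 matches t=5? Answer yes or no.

no

t=1: a0@(0,0):A a1@(4,3):B a2@(0,1):A a3@(4,1):A a4@(0,4):B a5@(0,2):B a6@(0,3):B a7@(3,0):A
t=2: a0@(0,0):A a1@(4,3):B a2@(0,5):A a3@(4,1):A a4@(0,4):B a5@(1,0):B a6@(0,3):B a7@(3,0):A
t=3: a0@(0,1):A a1@(4,3):B a2@(0,2):A a3@(4,1):A a4@(1,1):B a5@(1,2):B a6@(0,3):B a7@(3,0):A
t=4: a0@(0,0):A a1@(4,3):B a2@(0,4):A a3@(4,1):A a4@(0,5):B a5@(1,0):B a6@(1,3):B a7@(3,0):A
t=5: a0@(0,1):A a1@(4,3):B a2@(0,2):A a3@(4,1):A a4@(0,3):B a5@(1,1):B a6@(1,2):B a7@(3,0):A
t=6: a0@(0,0):A a1@(4,3):B a2@(0,4):A a3@(4,1):A a4@(0,5):B a5@(1,0):B a6@(1,3):B a7@(3,0):A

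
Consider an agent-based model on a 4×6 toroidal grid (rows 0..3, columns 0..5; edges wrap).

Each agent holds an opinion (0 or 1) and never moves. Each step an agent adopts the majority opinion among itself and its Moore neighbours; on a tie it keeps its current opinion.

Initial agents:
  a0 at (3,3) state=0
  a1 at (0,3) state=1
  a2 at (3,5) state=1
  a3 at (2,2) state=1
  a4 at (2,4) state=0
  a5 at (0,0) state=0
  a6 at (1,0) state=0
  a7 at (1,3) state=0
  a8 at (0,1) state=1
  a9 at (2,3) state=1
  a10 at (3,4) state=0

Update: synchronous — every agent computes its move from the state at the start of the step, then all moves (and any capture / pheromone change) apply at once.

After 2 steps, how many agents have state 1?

1

t=1: a0@(3,3):0 a1@(0,3):0 a2@(3,5):0 a3@(2,2):1 a4@(2,4):0 a5@(0,0):0 a6@(1,0):0 a7@(1,3):1 a8@(0,1):0 a9@(2,3):0 a10@(3,4):0
t=2: a0@(3,3):0 a1@(0,3):0 a2@(3,5):0 a3@(2,2):1 a4@(2,4):0 a5@(0,0):0 a6@(1,0):0 a7@(1,3):0 a8@(0,1):0 a9@(2,3):0 a10@(3,4):0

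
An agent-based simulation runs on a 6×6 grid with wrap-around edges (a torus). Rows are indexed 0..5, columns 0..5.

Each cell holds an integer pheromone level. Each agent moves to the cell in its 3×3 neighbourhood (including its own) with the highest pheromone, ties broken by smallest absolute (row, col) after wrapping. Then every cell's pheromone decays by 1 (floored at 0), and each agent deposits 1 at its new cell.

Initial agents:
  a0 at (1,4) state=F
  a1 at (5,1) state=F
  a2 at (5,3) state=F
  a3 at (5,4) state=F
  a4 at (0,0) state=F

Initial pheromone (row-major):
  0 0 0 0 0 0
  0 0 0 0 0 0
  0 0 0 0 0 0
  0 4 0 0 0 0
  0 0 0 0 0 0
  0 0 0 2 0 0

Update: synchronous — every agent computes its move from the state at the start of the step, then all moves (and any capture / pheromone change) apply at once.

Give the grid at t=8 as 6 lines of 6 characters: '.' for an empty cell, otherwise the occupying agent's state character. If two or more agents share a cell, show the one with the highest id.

F.....
......
......
......
......
...F..

t=1: a0@(0,3) a1@(0,0) a2@(5,3) a3@(5,3) a4@(0,0) | pheromone: 2 0 0 1 0 0 / 0 0 0 0 0 0 / 0 0 0 0 0 0 / 0 3 0 0 0 0 / 0 0 0 0 0 0 / 0 0 0 3 0 0
t=2: a0@(5,3) a1@(0,0) a2@(5,3) a3@(5,3) a4@(0,0) | pheromone: 3 0 0 0 0 0 / 0 0 0 0 0 0 / 0 0 0 0 0 0 / 0 2 0 0 0 0 / 0 0 0 0 0 0 / 0 0 0 5 0 0
t=3: a0@(5,3) a1@(0,0) a2@(5,3) a3@(5,3) a4@(0,0) | pheromone: 4 0 0 0 0 0 / 0 0 0 0 0 0 / 0 0 0 0 0 0 / 0 1 0 0 0 0 / 0 0 0 0 0 0 / 0 0 0 7 0 0
t=4: a0@(5,3) a1@(0,0) a2@(5,3) a3@(5,3) a4@(0,0) | pheromone: 5 0 0 0 0 0 / 0 0 0 0 0 0 / 0 0 0 0 0 0 / 0 0 0 0 0 0 / 0 0 0 0 0 0 / 0 0 0 9 0 0
t=5: a0@(5,3) a1@(0,0) a2@(5,3) a3@(5,3) a4@(0,0) | pheromone: 6 0 0 0 0 0 / 0 0 0 0 0 0 / 0 0 0 0 0 0 / 0 0 0 0 0 0 / 0 0 0 0 0 0 / 0 0 0 11 0 0
t=6: a0@(5,3) a1@(0,0) a2@(5,3) a3@(5,3) a4@(0,0) | pheromone: 7 0 0 0 0 0 / 0 0 0 0 0 0 / 0 0 0 0 0 0 / 0 0 0 0 0 0 / 0 0 0 0 0 0 / 0 0 0 13 0 0
t=7: a0@(5,3) a1@(0,0) a2@(5,3) a3@(5,3) a4@(0,0) | pheromone: 8 0 0 0 0 0 / 0 0 0 0 0 0 / 0 0 0 0 0 0 / 0 0 0 0 0 0 / 0 0 0 0 0 0 / 0 0 0 15 0 0
t=8: a0@(5,3) a1@(0,0) a2@(5,3) a3@(5,3) a4@(0,0) | pheromone: 9 0 0 0 0 0 / 0 0 0 0 0 0 / 0 0 0 0 0 0 / 0 0 0 0 0 0 / 0 0 0 0 0 0 / 0 0 0 17 0 0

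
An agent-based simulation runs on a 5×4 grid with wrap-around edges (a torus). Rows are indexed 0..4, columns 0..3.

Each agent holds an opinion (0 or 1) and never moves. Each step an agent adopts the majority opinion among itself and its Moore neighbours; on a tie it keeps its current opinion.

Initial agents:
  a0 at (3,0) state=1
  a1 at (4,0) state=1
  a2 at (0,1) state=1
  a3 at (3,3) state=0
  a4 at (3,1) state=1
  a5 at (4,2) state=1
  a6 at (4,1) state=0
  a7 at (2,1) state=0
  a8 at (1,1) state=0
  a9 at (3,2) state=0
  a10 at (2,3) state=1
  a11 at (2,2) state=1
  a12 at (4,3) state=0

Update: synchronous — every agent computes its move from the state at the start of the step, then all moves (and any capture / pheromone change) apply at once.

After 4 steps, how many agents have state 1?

11

t=1: a0@(3,0):1 a1@(4,0):1 a2@(0,1):1 a3@(3,3):1 a4@(3,1):1 a5@(4,2):0 a6@(4,1):1 a7@(2,1):0 a8@(1,1):0 a9@(3,2):0 a10@(2,3):1 a11@(2,2):0 a12@(4,3):0
t=2: a0@(3,0):1 a1@(4,0):1 a2@(0,1):1 a3@(3,3):1 a4@(3,1):1 a5@(4,2):1 a6@(4,1):1 a7@(2,1):0 a8@(1,1):0 a9@(3,2):0 a10@(2,3):1 a11@(2,2):0 a12@(4,3):0
t=3: a0@(3,0):1 a1@(4,0):1 a2@(0,1):1 a3@(3,3):1 a4@(3,1):1 a5@(4,2):1 a6@(4,1):1 a7@(2,1):0 a8@(1,1):0 a9@(3,2):1 a10@(2,3):1 a11@(2,2):0 a12@(4,3):1
t=4: a0@(3,0):1 a1@(4,0):1 a2@(0,1):1 a3@(3,3):1 a4@(3,1):1 a5@(4,2):1 a6@(4,1):1 a7@(2,1):0 a8@(1,1):0 a9@(3,2):1 a10@(2,3):1 a11@(2,2):1 a12@(4,3):1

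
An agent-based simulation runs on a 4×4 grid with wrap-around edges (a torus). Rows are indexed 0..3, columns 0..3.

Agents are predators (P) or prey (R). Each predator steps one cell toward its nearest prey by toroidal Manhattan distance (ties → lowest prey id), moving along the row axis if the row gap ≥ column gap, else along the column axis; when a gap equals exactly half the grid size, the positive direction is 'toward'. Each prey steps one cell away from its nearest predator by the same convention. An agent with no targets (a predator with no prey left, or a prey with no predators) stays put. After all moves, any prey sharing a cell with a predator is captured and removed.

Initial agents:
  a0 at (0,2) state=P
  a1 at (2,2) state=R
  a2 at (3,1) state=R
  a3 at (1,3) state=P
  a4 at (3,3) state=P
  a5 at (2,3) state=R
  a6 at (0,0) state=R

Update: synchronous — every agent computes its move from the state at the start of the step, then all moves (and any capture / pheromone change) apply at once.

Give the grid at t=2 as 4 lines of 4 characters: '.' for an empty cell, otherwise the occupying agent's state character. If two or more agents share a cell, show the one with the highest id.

t=1: a0@(1,2):P a2@(2,1):R a3@(2,3):P a4@(2,3):P a5@(3,3):R a6@(0,3):R
t=2: a0@(2,2):P a2@(3,1):R a3@(3,3):P a4@(3,3):P a5@(0,3):R

...R
....
..P.
.R.P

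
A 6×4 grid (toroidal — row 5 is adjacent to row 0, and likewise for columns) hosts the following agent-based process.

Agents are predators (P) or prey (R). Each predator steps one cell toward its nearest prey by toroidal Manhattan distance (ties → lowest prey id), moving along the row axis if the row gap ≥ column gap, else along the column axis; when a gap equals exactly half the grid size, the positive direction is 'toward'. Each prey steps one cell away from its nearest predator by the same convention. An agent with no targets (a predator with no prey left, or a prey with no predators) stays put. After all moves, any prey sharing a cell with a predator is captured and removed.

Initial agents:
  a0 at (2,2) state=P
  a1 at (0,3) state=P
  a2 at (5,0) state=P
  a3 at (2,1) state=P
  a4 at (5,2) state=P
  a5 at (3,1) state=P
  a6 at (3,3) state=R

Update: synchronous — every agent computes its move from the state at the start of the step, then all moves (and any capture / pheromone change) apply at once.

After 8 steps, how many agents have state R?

t=1: a0@(3,2):P a1@(1,3):P a2@(4,0):P a3@(2,2):P a4@(4,2):P a5@(3,2):P a6@(4,3):R
t=2: a0@(4,2):P a1@(2,3):P a2@(4,3):P a3@(3,2):P a4@(4,3):P a5@(4,2):P
t=3: (unchanged — steady state)

0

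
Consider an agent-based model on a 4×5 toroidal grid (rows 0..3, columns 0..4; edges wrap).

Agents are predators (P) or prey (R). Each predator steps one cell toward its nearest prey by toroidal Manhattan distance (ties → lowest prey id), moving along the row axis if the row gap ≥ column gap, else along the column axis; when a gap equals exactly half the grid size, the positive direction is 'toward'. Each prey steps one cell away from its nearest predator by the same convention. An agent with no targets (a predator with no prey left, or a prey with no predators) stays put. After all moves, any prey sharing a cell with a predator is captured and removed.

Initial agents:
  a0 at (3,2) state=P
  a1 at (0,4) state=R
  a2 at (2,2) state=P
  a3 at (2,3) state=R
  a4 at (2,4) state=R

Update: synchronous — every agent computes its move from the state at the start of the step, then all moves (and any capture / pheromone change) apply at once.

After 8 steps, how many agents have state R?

t=1: a0@(2,2):P a1@(0,0):R a2@(2,3):P a3@(2,4):R a4@(2,0):R
t=2: a0@(2,3):P a1@(3,0):R a2@(2,4):P a3@(2,0):R
t=3: a0@(2,4):P a1@(0,0):R a2@(2,0):P a3@(2,1):R
t=4: a0@(2,0):P a1@(3,0):R a2@(2,1):P a3@(2,2):R
t=5: a0@(3,0):P a1@(0,0):R a2@(2,2):P a3@(2,3):R
t=6: a0@(0,0):P a1@(1,0):R a2@(2,3):P a3@(2,4):R
t=7: a0@(1,0):P a1@(2,0):R a2@(2,4):P a3@(2,0):R
t=8: a0@(2,0):P a1@(3,0):R a2@(2,0):P a3@(3,0):R

2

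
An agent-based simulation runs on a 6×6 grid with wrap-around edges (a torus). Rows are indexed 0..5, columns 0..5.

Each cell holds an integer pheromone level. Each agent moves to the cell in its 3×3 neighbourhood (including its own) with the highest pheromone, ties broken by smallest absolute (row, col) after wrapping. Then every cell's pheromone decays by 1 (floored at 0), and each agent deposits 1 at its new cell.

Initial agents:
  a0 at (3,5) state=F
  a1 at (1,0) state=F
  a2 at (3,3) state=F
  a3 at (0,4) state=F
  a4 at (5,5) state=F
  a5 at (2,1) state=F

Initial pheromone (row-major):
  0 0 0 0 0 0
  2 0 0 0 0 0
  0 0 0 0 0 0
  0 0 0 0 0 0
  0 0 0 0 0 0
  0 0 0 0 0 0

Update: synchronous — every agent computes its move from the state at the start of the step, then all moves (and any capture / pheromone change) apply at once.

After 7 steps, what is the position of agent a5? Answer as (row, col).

(1, 0)

t=1: a0@(2,0) a1@(1,0) a2@(2,2) a3@(0,3) a4@(0,0) a5@(1,0) | pheromone: 1 0 0 1 0 0 / 3 0 0 0 0 0 / 1 0 1 0 0 0 / 0 0 0 0 0 0 / 0 0 0 0 0 0 / 0 0 0 0 0 0
t=2: a0@(1,0) a1@(1,0) a2@(2,2) a3@(0,3) a4@(1,0) a5@(1,0) | pheromone: 0 0 0 1 0 0 / 6 0 0 0 0 0 / 0 0 1 0 0 0 / 0 0 0 0 0 0 / 0 0 0 0 0 0 / 0 0 0 0 0 0
t=3: a0@(1,0) a1@(1,0) a2@(2,2) a3@(0,3) a4@(1,0) a5@(1,0) | pheromone: 0 0 0 1 0 0 / 9 0 0 0 0 0 / 0 0 1 0 0 0 / 0 0 0 0 0 0 / 0 0 0 0 0 0 / 0 0 0 0 0 0
t=4: a0@(1,0) a1@(1,0) a2@(2,2) a3@(0,3) a4@(1,0) a5@(1,0) | pheromone: 0 0 0 1 0 0 / 12 0 0 0 0 0 / 0 0 1 0 0 0 / 0 0 0 0 0 0 / 0 0 0 0 0 0 / 0 0 0 0 0 0
t=5: a0@(1,0) a1@(1,0) a2@(2,2) a3@(0,3) a4@(1,0) a5@(1,0) | pheromone: 0 0 0 1 0 0 / 15 0 0 0 0 0 / 0 0 1 0 0 0 / 0 0 0 0 0 0 / 0 0 0 0 0 0 / 0 0 0 0 0 0
t=6: a0@(1,0) a1@(1,0) a2@(2,2) a3@(0,3) a4@(1,0) a5@(1,0) | pheromone: 0 0 0 1 0 0 / 18 0 0 0 0 0 / 0 0 1 0 0 0 / 0 0 0 0 0 0 / 0 0 0 0 0 0 / 0 0 0 0 0 0
t=7: a0@(1,0) a1@(1,0) a2@(2,2) a3@(0,3) a4@(1,0) a5@(1,0) | pheromone: 0 0 0 1 0 0 / 21 0 0 0 0 0 / 0 0 1 0 0 0 / 0 0 0 0 0 0 / 0 0 0 0 0 0 / 0 0 0 0 0 0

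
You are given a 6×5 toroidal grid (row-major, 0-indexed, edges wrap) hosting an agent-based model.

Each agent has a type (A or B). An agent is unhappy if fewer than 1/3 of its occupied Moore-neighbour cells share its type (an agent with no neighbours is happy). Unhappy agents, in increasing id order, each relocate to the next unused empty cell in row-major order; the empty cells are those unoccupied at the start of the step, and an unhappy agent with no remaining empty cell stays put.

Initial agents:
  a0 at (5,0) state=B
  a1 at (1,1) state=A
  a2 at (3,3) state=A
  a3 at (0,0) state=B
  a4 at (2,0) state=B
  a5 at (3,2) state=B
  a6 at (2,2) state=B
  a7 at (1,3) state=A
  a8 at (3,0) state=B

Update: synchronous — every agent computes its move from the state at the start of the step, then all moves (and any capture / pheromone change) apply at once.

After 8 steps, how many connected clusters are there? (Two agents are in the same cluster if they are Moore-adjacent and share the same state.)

3

t=1: a0@(5,0):B a1@(0,1):A a2@(0,2):A a3@(0,0):B a4@(2,0):B a5@(3,2):B a6@(0,3):B a7@(0,4):A a8@(3,0):B
t=2: a0@(5,0):B a1@(0,1):A a2@(0,2):A a3@(0,0):B a4@(2,0):B a5@(3,2):B a6@(1,0):B a7@(1,1):A a8@(3,0):B
t=3: (unchanged — steady state)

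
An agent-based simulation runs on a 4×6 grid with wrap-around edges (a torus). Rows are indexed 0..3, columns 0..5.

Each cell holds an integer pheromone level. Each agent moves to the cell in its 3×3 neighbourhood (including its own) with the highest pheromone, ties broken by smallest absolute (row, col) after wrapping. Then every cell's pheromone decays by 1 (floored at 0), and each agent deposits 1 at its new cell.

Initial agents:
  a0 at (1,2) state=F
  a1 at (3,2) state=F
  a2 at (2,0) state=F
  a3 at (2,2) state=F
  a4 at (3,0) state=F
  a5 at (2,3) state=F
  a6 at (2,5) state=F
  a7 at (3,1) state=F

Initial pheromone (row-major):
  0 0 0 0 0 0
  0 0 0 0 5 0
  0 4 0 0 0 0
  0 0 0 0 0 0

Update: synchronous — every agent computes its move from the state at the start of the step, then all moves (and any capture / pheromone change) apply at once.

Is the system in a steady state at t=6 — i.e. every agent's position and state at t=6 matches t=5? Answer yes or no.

yes

t=1: a0@(2,1) a1@(2,1) a2@(2,1) a3@(2,1) a4@(2,1) a5@(1,4) a6@(1,4) a7@(2,1) | pheromone: 0 0 0 0 0 0 / 0 0 0 0 6 0 / 0 9 0 0 0 0 / 0 0 0 0 0 0
t=2: a0@(2,1) a1@(2,1) a2@(2,1) a3@(2,1) a4@(2,1) a5@(1,4) a6@(1,4) a7@(2,1) | pheromone: 0 0 0 0 0 0 / 0 0 0 0 7 0 / 0 14 0 0 0 0 / 0 0 0 0 0 0
t=3: a0@(2,1) a1@(2,1) a2@(2,1) a3@(2,1) a4@(2,1) a5@(1,4) a6@(1,4) a7@(2,1) | pheromone: 0 0 0 0 0 0 / 0 0 0 0 8 0 / 0 19 0 0 0 0 / 0 0 0 0 0 0
t=4: a0@(2,1) a1@(2,1) a2@(2,1) a3@(2,1) a4@(2,1) a5@(1,4) a6@(1,4) a7@(2,1) | pheromone: 0 0 0 0 0 0 / 0 0 0 0 9 0 / 0 24 0 0 0 0 / 0 0 0 0 0 0
t=5: a0@(2,1) a1@(2,1) a2@(2,1) a3@(2,1) a4@(2,1) a5@(1,4) a6@(1,4) a7@(2,1) | pheromone: 0 0 0 0 0 0 / 0 0 0 0 10 0 / 0 29 0 0 0 0 / 0 0 0 0 0 0
t=6: a0@(2,1) a1@(2,1) a2@(2,1) a3@(2,1) a4@(2,1) a5@(1,4) a6@(1,4) a7@(2,1) | pheromone: 0 0 0 0 0 0 / 0 0 0 0 11 0 / 0 34 0 0 0 0 / 0 0 0 0 0 0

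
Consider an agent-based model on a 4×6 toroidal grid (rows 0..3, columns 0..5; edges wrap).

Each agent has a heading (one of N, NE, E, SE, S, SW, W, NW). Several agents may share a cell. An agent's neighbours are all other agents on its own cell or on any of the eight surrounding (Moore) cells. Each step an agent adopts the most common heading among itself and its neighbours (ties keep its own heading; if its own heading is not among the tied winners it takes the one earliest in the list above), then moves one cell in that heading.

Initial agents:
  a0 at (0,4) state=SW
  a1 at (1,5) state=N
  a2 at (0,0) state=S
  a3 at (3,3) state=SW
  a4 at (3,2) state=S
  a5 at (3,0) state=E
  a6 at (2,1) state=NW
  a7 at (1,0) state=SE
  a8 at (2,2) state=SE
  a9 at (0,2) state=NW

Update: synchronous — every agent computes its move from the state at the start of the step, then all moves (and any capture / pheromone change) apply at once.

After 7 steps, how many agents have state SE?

3

t=1: a0@(1,3):SW a1@(0,5):N a2@(1,0):S a3@(0,2):SW a4@(2,1):NW a5@(3,1):E a6@(3,2):SE a7@(2,1):SE a8@(3,3):SE a9@(3,1):NW
t=2: a0@(2,2):SW a1@(3,5):N a2@(2,0):S a3@(1,1):SW a4@(1,0):NW a5@(0,2):SE a6@(0,3):SE a7@(3,2):SE a8@(0,4):SE a9@(2,0):NW
t=3: a0@(3,1):SW a1@(2,5):N a2@(1,5):NW a3@(2,0):SW a4@(0,5):NW a5@(1,3):SE a6@(1,4):SE a7@(0,3):SE a8@(1,5):SE a9@(1,5):NW
t=4: a0@(0,0):SW a1@(3,0):SE a2@(0,4):NW a3@(3,5):SW a4@(3,4):NW a5@(2,4):SE a6@(2,5):SE a7@(1,4):SE a8@(0,4):NW a9@(0,4):NW
t=5: a0@(1,5):SW a1@(0,1):SE a2@(3,3):NW a3@(2,4):NW a4@(2,3):NW a5@(3,5):SE a6@(3,0):SE a7@(2,5):SE a8@(3,3):NW a9@(3,3):NW
t=6: a0@(2,4):SW a1@(1,2):SE a2@(2,2):NW a3@(1,3):NW a4@(1,2):NW a5@(0,0):SE a6@(0,1):SE a7@(3,0):SE a8@(2,2):NW a9@(2,2):NW
t=7: a0@(3,3):SW a1@(0,1):NW a2@(1,1):NW a3@(0,2):NW a4@(0,1):NW a5@(1,1):SE a6@(1,2):SE a7@(0,1):SE a8@(1,1):NW a9@(1,1):NW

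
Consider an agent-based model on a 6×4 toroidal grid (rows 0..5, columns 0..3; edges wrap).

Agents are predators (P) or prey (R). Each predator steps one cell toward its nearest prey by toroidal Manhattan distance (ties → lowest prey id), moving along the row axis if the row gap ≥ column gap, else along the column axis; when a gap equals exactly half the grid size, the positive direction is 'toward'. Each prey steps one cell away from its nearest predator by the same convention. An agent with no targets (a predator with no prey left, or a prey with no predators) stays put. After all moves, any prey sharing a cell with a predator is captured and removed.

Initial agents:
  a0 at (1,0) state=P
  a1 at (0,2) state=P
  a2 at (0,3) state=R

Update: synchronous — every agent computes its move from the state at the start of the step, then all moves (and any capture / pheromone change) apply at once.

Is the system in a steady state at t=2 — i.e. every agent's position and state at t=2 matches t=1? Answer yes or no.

t=1: a0@(0,0):P a1@(0,3):P
t=2: (unchanged — steady state)

yes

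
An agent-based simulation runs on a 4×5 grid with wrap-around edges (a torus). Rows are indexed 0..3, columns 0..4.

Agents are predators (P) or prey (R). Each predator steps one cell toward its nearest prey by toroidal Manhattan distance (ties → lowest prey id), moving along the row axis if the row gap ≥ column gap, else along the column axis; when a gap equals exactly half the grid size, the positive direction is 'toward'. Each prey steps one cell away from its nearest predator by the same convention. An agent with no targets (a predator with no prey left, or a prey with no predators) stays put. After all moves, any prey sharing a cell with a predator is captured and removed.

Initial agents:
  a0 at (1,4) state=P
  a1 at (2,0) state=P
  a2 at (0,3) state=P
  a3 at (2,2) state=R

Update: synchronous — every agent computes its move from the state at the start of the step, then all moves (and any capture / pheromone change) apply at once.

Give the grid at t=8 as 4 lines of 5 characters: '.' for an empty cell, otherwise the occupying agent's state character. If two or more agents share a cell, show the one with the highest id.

t=1: a0@(1,3):P a1@(2,1):P a2@(1,3):P a3@(2,3):R
t=2: a0@(2,3):P a1@(2,2):P a2@(2,3):P a3@(3,3):R
t=3: a0@(3,3):P a1@(3,2):P a2@(3,3):P a3@(0,3):R
t=4: a0@(0,3):P a1@(0,2):P a2@(0,3):P a3@(1,3):R
t=5: a0@(1,3):P a1@(1,2):P a2@(1,3):P a3@(2,3):R
t=6: a0@(2,3):P a1@(2,2):P a2@(2,3):P a3@(3,3):R
t=7: a0@(3,3):P a1@(3,2):P a2@(3,3):P a3@(0,3):R
t=8: a0@(0,3):P a1@(0,2):P a2@(0,3):P a3@(1,3):R

..PP.
...R.
.....
.....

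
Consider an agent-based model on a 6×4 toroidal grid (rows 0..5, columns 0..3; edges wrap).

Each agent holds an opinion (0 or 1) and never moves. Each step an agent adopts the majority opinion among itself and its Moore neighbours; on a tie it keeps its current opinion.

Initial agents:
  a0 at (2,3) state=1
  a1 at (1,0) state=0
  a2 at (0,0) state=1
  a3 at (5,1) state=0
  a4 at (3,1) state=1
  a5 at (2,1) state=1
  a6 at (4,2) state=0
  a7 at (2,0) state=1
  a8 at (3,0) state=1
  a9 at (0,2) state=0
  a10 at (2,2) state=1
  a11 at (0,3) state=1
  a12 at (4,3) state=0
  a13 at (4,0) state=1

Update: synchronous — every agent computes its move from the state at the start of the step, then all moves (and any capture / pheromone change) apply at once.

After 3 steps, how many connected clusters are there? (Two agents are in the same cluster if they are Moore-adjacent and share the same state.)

t=1: a0@(2,3):1 a1@(1,0):1 a2@(0,0):1 a3@(5,1):0 a4@(3,1):1 a5@(2,1):1 a6@(4,2):0 a7@(2,0):1 a8@(3,0):1 a9@(0,2):0 a10@(2,2):1 a11@(0,3):1 a12@(4,3):0 a13@(4,0):1
t=2: (unchanged — steady state)

2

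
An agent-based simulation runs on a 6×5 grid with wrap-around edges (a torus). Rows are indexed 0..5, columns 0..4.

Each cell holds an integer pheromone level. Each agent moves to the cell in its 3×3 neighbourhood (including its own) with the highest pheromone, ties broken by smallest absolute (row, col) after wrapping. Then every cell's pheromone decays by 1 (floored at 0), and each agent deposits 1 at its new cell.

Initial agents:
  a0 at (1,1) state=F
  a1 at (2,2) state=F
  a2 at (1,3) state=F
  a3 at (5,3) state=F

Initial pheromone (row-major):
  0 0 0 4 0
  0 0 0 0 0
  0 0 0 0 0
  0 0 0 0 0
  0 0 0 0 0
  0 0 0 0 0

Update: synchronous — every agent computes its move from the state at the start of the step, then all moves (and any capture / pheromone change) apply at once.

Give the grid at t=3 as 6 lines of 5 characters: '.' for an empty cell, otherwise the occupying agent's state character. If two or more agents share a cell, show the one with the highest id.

F..F.
.....
.....
.....
.....
.....

t=1: a0@(0,0) a1@(1,1) a2@(0,3) a3@(0,3) | pheromone: 1 0 0 5 0 / 0 1 0 0 0 / 0 0 0 0 0 / 0 0 0 0 0 / 0 0 0 0 0 / 0 0 0 0 0
t=2: a0@(0,0) a1@(0,0) a2@(0,3) a3@(0,3) | pheromone: 2 0 0 6 0 / 0 0 0 0 0 / 0 0 0 0 0 / 0 0 0 0 0 / 0 0 0 0 0 / 0 0 0 0 0
t=3: a0@(0,0) a1@(0,0) a2@(0,3) a3@(0,3) | pheromone: 3 0 0 7 0 / 0 0 0 0 0 / 0 0 0 0 0 / 0 0 0 0 0 / 0 0 0 0 0 / 0 0 0 0 0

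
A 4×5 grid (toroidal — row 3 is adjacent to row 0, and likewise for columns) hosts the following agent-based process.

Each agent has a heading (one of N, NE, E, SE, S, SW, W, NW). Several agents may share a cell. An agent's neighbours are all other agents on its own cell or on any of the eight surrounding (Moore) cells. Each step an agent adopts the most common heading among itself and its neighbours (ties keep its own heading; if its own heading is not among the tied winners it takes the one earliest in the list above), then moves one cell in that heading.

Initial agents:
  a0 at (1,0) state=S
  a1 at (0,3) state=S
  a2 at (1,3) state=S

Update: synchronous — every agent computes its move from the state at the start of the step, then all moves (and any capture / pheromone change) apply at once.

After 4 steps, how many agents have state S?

3

t=1: a0@(2,0):S a1@(1,3):S a2@(2,3):S
t=2: a0@(3,0):S a1@(2,3):S a2@(3,3):S
t=3: a0@(0,0):S a1@(3,3):S a2@(0,3):S
t=4: a0@(1,0):S a1@(0,3):S a2@(1,3):S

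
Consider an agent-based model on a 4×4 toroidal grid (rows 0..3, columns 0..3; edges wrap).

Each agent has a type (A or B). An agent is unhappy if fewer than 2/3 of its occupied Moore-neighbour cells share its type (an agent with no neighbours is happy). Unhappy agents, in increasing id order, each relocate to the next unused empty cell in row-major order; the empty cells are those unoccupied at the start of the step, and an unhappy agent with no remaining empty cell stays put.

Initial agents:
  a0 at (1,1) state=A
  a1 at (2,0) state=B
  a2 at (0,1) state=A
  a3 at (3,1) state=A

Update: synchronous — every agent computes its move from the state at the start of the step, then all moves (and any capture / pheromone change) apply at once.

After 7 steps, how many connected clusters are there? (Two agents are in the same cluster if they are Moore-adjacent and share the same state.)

2

t=1: a0@(0,0):A a1@(0,2):B a2@(0,1):A a3@(0,3):A
t=2: a0@(0,0):A a1@(1,0):B a2@(1,1):A a3@(1,2):A
t=3: a0@(0,1):A a1@(0,2):B a2@(1,1):A a3@(1,2):A
t=4: a0@(0,1):A a1@(0,0):B a2@(1,1):A a3@(1,2):A
t=5: a0@(0,1):A a1@(0,2):B a2@(1,1):A a3@(1,2):A
t=6: a0@(0,1):A a1@(0,0):B a2@(1,1):A a3@(1,2):A
t=7: a0@(0,1):A a1@(0,2):B a2@(1,1):A a3@(1,2):A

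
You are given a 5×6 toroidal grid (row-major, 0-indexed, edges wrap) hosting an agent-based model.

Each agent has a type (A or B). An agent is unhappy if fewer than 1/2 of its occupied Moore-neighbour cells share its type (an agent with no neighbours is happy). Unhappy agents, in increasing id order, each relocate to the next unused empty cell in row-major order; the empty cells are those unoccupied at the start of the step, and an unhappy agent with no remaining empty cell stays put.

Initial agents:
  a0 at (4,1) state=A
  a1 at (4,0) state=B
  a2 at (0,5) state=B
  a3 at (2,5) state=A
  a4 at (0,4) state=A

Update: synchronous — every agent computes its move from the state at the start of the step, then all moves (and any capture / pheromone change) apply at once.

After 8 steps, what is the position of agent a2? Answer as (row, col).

(0, 5)

t=1: a0@(0,0):A a1@(4,0):B a2@(0,5):B a3@(2,5):A a4@(0,1):A
t=2: a0@(0,2):A a1@(0,3):B a2@(0,5):B a3@(2,5):A a4@(0,1):A
t=3: a0@(0,2):A a1@(0,0):B a2@(0,5):B a3@(2,5):A a4@(0,1):A
t=4: (unchanged — steady state)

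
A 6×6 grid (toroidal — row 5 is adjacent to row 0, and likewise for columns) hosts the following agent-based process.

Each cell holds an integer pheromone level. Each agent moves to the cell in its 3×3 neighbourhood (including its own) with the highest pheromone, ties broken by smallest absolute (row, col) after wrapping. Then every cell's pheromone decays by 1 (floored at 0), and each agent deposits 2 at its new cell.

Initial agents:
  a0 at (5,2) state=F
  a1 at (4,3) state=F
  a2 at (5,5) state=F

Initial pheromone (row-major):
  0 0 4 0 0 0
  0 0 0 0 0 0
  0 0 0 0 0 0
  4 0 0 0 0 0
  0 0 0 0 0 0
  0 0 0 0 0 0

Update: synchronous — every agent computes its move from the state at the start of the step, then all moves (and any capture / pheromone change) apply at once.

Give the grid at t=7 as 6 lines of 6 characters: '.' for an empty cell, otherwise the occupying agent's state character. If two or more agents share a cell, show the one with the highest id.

t=1: a0@(0,2) a1@(3,2) a2@(0,0) | pheromone: 2 0 5 0 0 0 / 0 0 0 0 0 0 / 0 0 0 0 0 0 / 3 0 2 0 0 0 / 0 0 0 0 0 0 / 0 0 0 0 0 0
t=2: a0@(0,2) a1@(3,2) a2@(0,0) | pheromone: 3 0 6 0 0 0 / 0 0 0 0 0 0 / 0 0 0 0 0 0 / 2 0 3 0 0 0 / 0 0 0 0 0 0 / 0 0 0 0 0 0
t=3: a0@(0,2) a1@(3,2) a2@(0,0) | pheromone: 4 0 7 0 0 0 / 0 0 0 0 0 0 / 0 0 0 0 0 0 / 1 0 4 0 0 0 / 0 0 0 0 0 0 / 0 0 0 0 0 0
t=4: a0@(0,2) a1@(3,2) a2@(0,0) | pheromone: 5 0 8 0 0 0 / 0 0 0 0 0 0 / 0 0 0 0 0 0 / 0 0 5 0 0 0 / 0 0 0 0 0 0 / 0 0 0 0 0 0
t=5: a0@(0,2) a1@(3,2) a2@(0,0) | pheromone: 6 0 9 0 0 0 / 0 0 0 0 0 0 / 0 0 0 0 0 0 / 0 0 6 0 0 0 / 0 0 0 0 0 0 / 0 0 0 0 0 0
t=6: a0@(0,2) a1@(3,2) a2@(0,0) | pheromone: 7 0 10 0 0 0 / 0 0 0 0 0 0 / 0 0 0 0 0 0 / 0 0 7 0 0 0 / 0 0 0 0 0 0 / 0 0 0 0 0 0
t=7: a0@(0,2) a1@(3,2) a2@(0,0) | pheromone: 8 0 11 0 0 0 / 0 0 0 0 0 0 / 0 0 0 0 0 0 / 0 0 8 0 0 0 / 0 0 0 0 0 0 / 0 0 0 0 0 0

F.F...
......
......
..F...
......
......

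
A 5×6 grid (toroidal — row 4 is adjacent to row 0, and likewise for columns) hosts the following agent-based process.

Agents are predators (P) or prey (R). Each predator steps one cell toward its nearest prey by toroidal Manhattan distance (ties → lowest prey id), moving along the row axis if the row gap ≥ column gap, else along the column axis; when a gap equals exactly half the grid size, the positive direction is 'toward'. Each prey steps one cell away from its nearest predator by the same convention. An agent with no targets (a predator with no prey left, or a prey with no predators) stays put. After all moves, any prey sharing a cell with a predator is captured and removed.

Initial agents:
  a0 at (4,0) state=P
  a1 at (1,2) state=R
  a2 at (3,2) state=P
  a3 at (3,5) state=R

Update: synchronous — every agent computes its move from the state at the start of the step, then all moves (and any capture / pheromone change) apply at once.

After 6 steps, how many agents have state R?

t=1: a0@(3,0):P a1@(0,2):R a2@(2,2):P a3@(2,5):R
t=2: a0@(2,0):P a1@(4,2):R a2@(1,2):P a3@(1,5):R
t=3: a0@(1,0):P a1@(3,2):R a2@(0,2):P a3@(0,5):R
t=4: a0@(0,0):P a1@(2,2):R a2@(4,2):P a3@(4,5):R
t=5: a0@(4,0):P a1@(1,2):R a2@(3,2):P a3@(3,5):R
t=6: a0@(3,0):P a1@(0,2):R a2@(2,2):P a3@(2,5):R

2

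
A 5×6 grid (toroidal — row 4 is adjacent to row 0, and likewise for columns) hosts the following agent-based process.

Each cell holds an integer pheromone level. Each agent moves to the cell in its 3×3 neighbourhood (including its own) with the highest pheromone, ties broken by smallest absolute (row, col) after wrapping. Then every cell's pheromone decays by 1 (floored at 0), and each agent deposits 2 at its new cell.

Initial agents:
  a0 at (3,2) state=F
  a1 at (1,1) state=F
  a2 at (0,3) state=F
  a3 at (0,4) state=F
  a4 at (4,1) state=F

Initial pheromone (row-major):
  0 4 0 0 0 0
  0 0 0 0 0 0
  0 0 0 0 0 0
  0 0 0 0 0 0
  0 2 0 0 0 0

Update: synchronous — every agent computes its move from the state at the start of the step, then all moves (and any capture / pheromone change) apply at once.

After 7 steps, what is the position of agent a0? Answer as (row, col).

t=1: a0@(4,1) a1@(0,1) a2@(0,2) a3@(0,3) a4@(0,1) | pheromone: 0 7 2 2 0 0 / 0 0 0 0 0 0 / 0 0 0 0 0 0 / 0 0 0 0 0 0 / 0 3 0 0 0 0
t=2: a0@(0,1) a1@(0,1) a2@(0,1) a3@(0,2) a4@(0,1) | pheromone: 0 14 3 1 0 0 / 0 0 0 0 0 0 / 0 0 0 0 0 0 / 0 0 0 0 0 0 / 0 2 0 0 0 0
t=3: a0@(0,1) a1@(0,1) a2@(0,1) a3@(0,1) a4@(0,1) | pheromone: 0 23 2 0 0 0 / 0 0 0 0 0 0 / 0 0 0 0 0 0 / 0 0 0 0 0 0 / 0 1 0 0 0 0
t=4: a0@(0,1) a1@(0,1) a2@(0,1) a3@(0,1) a4@(0,1) | pheromone: 0 32 1 0 0 0 / 0 0 0 0 0 0 / 0 0 0 0 0 0 / 0 0 0 0 0 0 / 0 0 0 0 0 0
t=5: a0@(0,1) a1@(0,1) a2@(0,1) a3@(0,1) a4@(0,1) | pheromone: 0 41 0 0 0 0 / 0 0 0 0 0 0 / 0 0 0 0 0 0 / 0 0 0 0 0 0 / 0 0 0 0 0 0
t=6: a0@(0,1) a1@(0,1) a2@(0,1) a3@(0,1) a4@(0,1) | pheromone: 0 50 0 0 0 0 / 0 0 0 0 0 0 / 0 0 0 0 0 0 / 0 0 0 0 0 0 / 0 0 0 0 0 0
t=7: a0@(0,1) a1@(0,1) a2@(0,1) a3@(0,1) a4@(0,1) | pheromone: 0 59 0 0 0 0 / 0 0 0 0 0 0 / 0 0 0 0 0 0 / 0 0 0 0 0 0 / 0 0 0 0 0 0

(0, 1)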